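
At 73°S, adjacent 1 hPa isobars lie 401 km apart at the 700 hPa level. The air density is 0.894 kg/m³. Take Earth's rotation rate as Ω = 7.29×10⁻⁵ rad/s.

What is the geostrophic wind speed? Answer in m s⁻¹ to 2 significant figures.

Coriolis parameter at 73°S:
f = 2Ω sin φ = 2 × 7.29×10⁻⁵ × sin 73° = 1.39×10⁻⁴ s⁻¹
Pressure gradient: |∂P/∂n| = 100 Pa / 401000 m = 2.49×10⁻⁴ Pa/m
Geostrophic balance (pressure-gradient force = Coriolis force):
V_g = (1/(fρ)) |∂P/∂n| = 2.49×10⁻⁴ / (1.39×10⁻⁴ × 0.894) = 2.00 m/s

2.0 m s⁻¹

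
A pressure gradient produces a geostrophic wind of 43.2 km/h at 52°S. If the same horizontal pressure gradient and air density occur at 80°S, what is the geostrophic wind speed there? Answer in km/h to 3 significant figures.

34.6 km/h

With the same pressure gradient and density, V_g ∝ 1/f ∝ 1/sin φ.
V₂ = V₁ · sin φ₁ / sin φ₂ = 43.2 × sin 52° / sin 80°
V₂ = 43.2 × 0.7880/0.9848 = 34.6 km/h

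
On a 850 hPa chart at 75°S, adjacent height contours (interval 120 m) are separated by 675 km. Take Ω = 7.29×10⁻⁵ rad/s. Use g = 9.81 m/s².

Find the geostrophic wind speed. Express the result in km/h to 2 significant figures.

Coriolis parameter at 75°S:
f = 2Ω sin φ = 2 × 7.29×10⁻⁵ × sin 75° = 1.41×10⁻⁴ s⁻¹
Height gradient: |∂Z/∂n| = 120 m / 675000 m = 1.78×10⁻⁴
On a pressure surface, geostrophic balance gives V_g = (g/f)|∂Z/∂n|:
V_g = 9.81 × 1.78×10⁻⁴ / 1.41×10⁻⁴ = 12.4 m/s
Converting: 12.4 m/s × 3.6 = 45 km/h

45 km/h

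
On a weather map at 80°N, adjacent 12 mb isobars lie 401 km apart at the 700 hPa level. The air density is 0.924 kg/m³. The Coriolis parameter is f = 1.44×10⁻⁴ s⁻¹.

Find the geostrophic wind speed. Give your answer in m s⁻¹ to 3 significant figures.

22.5 m s⁻¹

Pressure gradient: |∂P/∂n| = 1200 Pa / 401000 m = 2.99×10⁻³ Pa/m
Geostrophic balance (pressure-gradient force = Coriolis force):
V_g = (1/(fρ)) |∂P/∂n| = 2.99×10⁻³ / (1.44×10⁻⁴ × 0.924) = 22.5 m/s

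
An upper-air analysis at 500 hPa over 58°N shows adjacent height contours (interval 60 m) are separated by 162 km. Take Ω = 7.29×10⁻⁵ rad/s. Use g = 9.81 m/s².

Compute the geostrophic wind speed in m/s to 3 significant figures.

Coriolis parameter at 58°N:
f = 2Ω sin φ = 2 × 7.29×10⁻⁵ × sin 58° = 1.24×10⁻⁴ s⁻¹
Height gradient: |∂Z/∂n| = 60 m / 162000 m = 3.70×10⁻⁴
On a pressure surface, geostrophic balance gives V_g = (g/f)|∂Z/∂n|:
V_g = 9.81 × 3.70×10⁻⁴ / 1.24×10⁻⁴ = 29.4 m/s

29.4 m/s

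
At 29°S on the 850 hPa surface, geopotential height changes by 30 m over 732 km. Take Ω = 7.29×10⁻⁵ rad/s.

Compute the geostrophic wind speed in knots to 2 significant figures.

11 knots

Coriolis parameter at 29°S:
f = 2Ω sin φ = 2 × 7.29×10⁻⁵ × sin 29° = 7.07×10⁻⁵ s⁻¹
Height gradient: |∂Z/∂n| = 30 m / 732000 m = 4.10×10⁻⁵
On a pressure surface, geostrophic balance gives V_g = (g/f)|∂Z/∂n|:
V_g = 9.81 × 4.10×10⁻⁵ / 7.07×10⁻⁵ = 5.69 m/s
Converting: 5.69 m/s × 1.944 = 11 knots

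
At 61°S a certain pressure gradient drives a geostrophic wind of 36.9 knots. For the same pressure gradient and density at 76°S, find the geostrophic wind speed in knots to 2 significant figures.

With the same pressure gradient and density, V_g ∝ 1/f ∝ 1/sin φ.
V₂ = V₁ · sin φ₁ / sin φ₂ = 36.9 × sin 61° / sin 76°
V₂ = 36.9 × 0.8746/0.9703 = 33 knots

33 knots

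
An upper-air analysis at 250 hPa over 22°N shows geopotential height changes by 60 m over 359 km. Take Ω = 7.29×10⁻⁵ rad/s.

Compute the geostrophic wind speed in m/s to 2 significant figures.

30 m/s

Coriolis parameter at 22°N:
f = 2Ω sin φ = 2 × 7.29×10⁻⁵ × sin 22° = 5.46×10⁻⁵ s⁻¹
Height gradient: |∂Z/∂n| = 60 m / 359000 m = 1.67×10⁻⁴
On a pressure surface, geostrophic balance gives V_g = (g/f)|∂Z/∂n|:
V_g = 9.81 × 1.67×10⁻⁴ / 5.46×10⁻⁵ = 30.0 m/s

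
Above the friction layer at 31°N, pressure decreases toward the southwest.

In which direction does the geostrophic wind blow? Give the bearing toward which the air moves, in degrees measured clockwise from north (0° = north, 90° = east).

315°

The pressure-gradient force points toward the southwest (bearing 225°).
Geostrophic balance: in the Northern Hemisphere the Coriolis force deflects motion to the right, so the geostrophic wind blows 90° to the right of the pressure-gradient force (low pressure on the left).
Rotating 225° by 90° clockwise gives 315° — the wind blows toward the northwest.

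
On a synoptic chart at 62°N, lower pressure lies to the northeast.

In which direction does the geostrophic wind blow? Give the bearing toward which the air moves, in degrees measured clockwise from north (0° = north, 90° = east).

The pressure-gradient force points toward the northeast (bearing 045°).
Geostrophic balance: in the Northern Hemisphere the Coriolis force deflects motion to the right, so the geostrophic wind blows 90° to the right of the pressure-gradient force (low pressure on the left).
Rotating 045° by 90° clockwise gives 135° — the wind blows toward the southeast.

135°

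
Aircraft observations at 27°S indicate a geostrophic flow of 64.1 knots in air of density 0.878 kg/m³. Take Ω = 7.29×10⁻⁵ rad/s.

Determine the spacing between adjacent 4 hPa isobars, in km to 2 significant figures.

210 km

Coriolis parameter at 27°S:
f = 2Ω sin φ = 2 × 7.29×10⁻⁵ × sin 27° = 6.62×10⁻⁵ s⁻¹
Wind speed in SI: 64.1 knots = 33.0 m/s
Geostrophic balance rearranged: |∂P/∂n| = f ρ V_g
|∂P/∂n| = 6.62×10⁻⁵ × 0.878 × 33.0 = 1.92×10⁻³ Pa/m
Isobar spacing: Δn = ΔP/|∂P/∂n| = 400 Pa / 1.92×10⁻³ Pa/m = 208720 m ≈ 210 km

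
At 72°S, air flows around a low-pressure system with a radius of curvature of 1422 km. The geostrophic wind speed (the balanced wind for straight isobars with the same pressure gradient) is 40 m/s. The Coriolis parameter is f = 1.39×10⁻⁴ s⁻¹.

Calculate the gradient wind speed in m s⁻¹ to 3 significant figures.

34.1 m s⁻¹

Around a low, centrifugal force acts outward with Coriolis, so pressure-gradient force balances both:
(1/ρ)|∂P/∂n| = fV + V²/R  →  V² + fR·V − fR·V_g = 0
With fR = 1.39×10⁻⁴ × 1422×10³ m = 198 m/s:
V = [−fR + √((fR)² + 4 fR V_g)]/2 = [−198 + √(198² + 4×198×40)]/2 = 34.1 m/s
Subgeostrophic (V < V_g = 40 m/s), as expected around a low.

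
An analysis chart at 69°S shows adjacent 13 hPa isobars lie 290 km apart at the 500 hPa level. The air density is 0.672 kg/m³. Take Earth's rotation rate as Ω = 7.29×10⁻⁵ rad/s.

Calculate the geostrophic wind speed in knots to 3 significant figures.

Coriolis parameter at 69°S:
f = 2Ω sin φ = 2 × 7.29×10⁻⁵ × sin 69° = 1.36×10⁻⁴ s⁻¹
Pressure gradient: |∂P/∂n| = 1300 Pa / 290000 m = 4.48×10⁻³ Pa/m
Geostrophic balance (pressure-gradient force = Coriolis force):
V_g = (1/(fρ)) |∂P/∂n| = 4.48×10⁻³ / (1.36×10⁻⁴ × 0.672) = 49.0 m/s
Converting: 49.0 m/s × 1.944 = 95.3 knots

95.3 knots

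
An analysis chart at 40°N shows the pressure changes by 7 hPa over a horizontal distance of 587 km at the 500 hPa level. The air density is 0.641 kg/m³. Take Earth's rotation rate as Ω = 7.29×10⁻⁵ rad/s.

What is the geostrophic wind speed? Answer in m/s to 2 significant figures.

20 m/s

Coriolis parameter at 40°N:
f = 2Ω sin φ = 2 × 7.29×10⁻⁵ × sin 40° = 9.37×10⁻⁵ s⁻¹
Pressure gradient: |∂P/∂n| = 700 Pa / 587000 m = 1.19×10⁻³ Pa/m
Geostrophic balance (pressure-gradient force = Coriolis force):
V_g = (1/(fρ)) |∂P/∂n| = 1.19×10⁻³ / (9.37×10⁻⁵ × 0.641) = 19.9 m/s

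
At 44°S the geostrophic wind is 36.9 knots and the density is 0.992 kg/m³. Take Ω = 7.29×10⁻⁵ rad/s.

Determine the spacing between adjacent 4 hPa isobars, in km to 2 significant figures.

210 km

Coriolis parameter at 44°S:
f = 2Ω sin φ = 2 × 7.29×10⁻⁵ × sin 44° = 1.01×10⁻⁴ s⁻¹
Wind speed in SI: 36.9 knots = 19.0 m/s
Geostrophic balance rearranged: |∂P/∂n| = f ρ V_g
|∂P/∂n| = 1.01×10⁻⁴ × 0.992 × 19.0 = 1.91×10⁻³ Pa/m
Isobar spacing: Δn = ΔP/|∂P/∂n| = 400 Pa / 1.91×10⁻³ Pa/m = 209727 m ≈ 210 km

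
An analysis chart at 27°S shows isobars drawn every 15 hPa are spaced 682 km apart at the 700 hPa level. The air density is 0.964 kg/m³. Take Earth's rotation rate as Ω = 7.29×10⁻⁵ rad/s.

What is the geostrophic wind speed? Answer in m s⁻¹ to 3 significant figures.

34.5 m s⁻¹

Coriolis parameter at 27°S:
f = 2Ω sin φ = 2 × 7.29×10⁻⁵ × sin 27° = 6.62×10⁻⁵ s⁻¹
Pressure gradient: |∂P/∂n| = 1500 Pa / 682000 m = 2.20×10⁻³ Pa/m
Geostrophic balance (pressure-gradient force = Coriolis force):
V_g = (1/(fρ)) |∂P/∂n| = 2.20×10⁻³ / (6.62×10⁻⁵ × 0.964) = 34.5 m/s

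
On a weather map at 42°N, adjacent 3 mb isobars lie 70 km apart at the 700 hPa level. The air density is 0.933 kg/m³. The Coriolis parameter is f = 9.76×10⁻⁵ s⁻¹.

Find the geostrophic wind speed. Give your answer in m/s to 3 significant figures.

47.1 m/s

Pressure gradient: |∂P/∂n| = 300 Pa / 70000 m = 4.29×10⁻³ Pa/m
Geostrophic balance (pressure-gradient force = Coriolis force):
V_g = (1/(fρ)) |∂P/∂n| = 4.29×10⁻³ / (9.76×10⁻⁵ × 0.933) = 47.1 m/s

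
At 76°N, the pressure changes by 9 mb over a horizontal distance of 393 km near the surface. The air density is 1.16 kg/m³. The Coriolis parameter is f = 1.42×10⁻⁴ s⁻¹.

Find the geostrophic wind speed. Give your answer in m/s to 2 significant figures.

14 m/s

Pressure gradient: |∂P/∂n| = 900 Pa / 393000 m = 2.29×10⁻³ Pa/m
Geostrophic balance (pressure-gradient force = Coriolis force):
V_g = (1/(fρ)) |∂P/∂n| = 2.29×10⁻³ / (1.42×10⁻⁴ × 1.16) = 13.9 m/s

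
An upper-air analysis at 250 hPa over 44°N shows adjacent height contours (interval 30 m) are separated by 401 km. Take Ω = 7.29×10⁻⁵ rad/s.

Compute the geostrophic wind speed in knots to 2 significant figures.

Coriolis parameter at 44°N:
f = 2Ω sin φ = 2 × 7.29×10⁻⁵ × sin 44° = 1.01×10⁻⁴ s⁻¹
Height gradient: |∂Z/∂n| = 30 m / 401000 m = 7.48×10⁻⁵
On a pressure surface, geostrophic balance gives V_g = (g/f)|∂Z/∂n|:
V_g = 9.81 × 7.48×10⁻⁵ / 1.01×10⁻⁴ = 7.25 m/s
Converting: 7.25 m/s × 1.944 = 14 knots

14 knots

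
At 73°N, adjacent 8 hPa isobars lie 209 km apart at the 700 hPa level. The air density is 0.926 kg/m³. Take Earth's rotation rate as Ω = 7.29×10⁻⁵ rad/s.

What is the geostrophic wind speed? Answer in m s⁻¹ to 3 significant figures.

29.6 m s⁻¹

Coriolis parameter at 73°N:
f = 2Ω sin φ = 2 × 7.29×10⁻⁵ × sin 73° = 1.39×10⁻⁴ s⁻¹
Pressure gradient: |∂P/∂n| = 800 Pa / 209000 m = 3.83×10⁻³ Pa/m
Geostrophic balance (pressure-gradient force = Coriolis force):
V_g = (1/(fρ)) |∂P/∂n| = 3.83×10⁻³ / (1.39×10⁻⁴ × 0.926) = 29.6 m/s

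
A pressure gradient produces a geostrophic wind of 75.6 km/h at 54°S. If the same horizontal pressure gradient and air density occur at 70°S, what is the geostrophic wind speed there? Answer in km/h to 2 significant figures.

65 km/h

With the same pressure gradient and density, V_g ∝ 1/f ∝ 1/sin φ.
V₂ = V₁ · sin φ₁ / sin φ₂ = 75.6 × sin 54° / sin 70°
V₂ = 75.6 × 0.8090/0.9397 = 65 km/h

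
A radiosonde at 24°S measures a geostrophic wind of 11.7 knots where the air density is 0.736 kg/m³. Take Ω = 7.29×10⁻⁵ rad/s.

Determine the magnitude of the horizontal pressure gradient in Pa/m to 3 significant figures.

2.63×10⁻⁴ Pa/m

Coriolis parameter at 24°S:
f = 2Ω sin φ = 2 × 7.29×10⁻⁵ × sin 24° = 5.93×10⁻⁵ s⁻¹
Wind speed in SI: 11.7 knots = 6.02 m/s
Geostrophic balance rearranged: |∂P/∂n| = f ρ V_g
|∂P/∂n| = 5.93×10⁻⁵ × 0.736 × 6.02 = 2.63×10⁻⁴ Pa/m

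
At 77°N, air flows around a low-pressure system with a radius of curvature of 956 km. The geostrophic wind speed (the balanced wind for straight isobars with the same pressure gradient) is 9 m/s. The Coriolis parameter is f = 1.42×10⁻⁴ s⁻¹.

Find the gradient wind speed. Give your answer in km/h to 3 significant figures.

Around a low, centrifugal force acts outward with Coriolis, so pressure-gradient force balances both:
(1/ρ)|∂P/∂n| = fV + V²/R  →  V² + fR·V − fR·V_g = 0
With fR = 1.42×10⁻⁴ × 956×10³ m = 136 m/s:
V = [−fR + √((fR)² + 4 fR V_g)]/2 = [−136 + √(136² + 4×136×9)]/2 = 8.47 m/s
Subgeostrophic (V < V_g = 9 m/s), as expected around a low.
Converting: 8.47 m/s × 3.6 = 30.5 km/h

30.5 km/h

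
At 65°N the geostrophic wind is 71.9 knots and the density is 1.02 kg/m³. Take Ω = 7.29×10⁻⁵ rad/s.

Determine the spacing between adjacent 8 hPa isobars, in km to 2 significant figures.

160 km

Coriolis parameter at 65°N:
f = 2Ω sin φ = 2 × 7.29×10⁻⁵ × sin 65° = 1.32×10⁻⁴ s⁻¹
Wind speed in SI: 71.9 knots = 37.0 m/s
Geostrophic balance rearranged: |∂P/∂n| = f ρ V_g
|∂P/∂n| = 1.32×10⁻⁴ × 1.02 × 37.0 = 4.99×10⁻³ Pa/m
Isobar spacing: Δn = ΔP/|∂P/∂n| = 800 Pa / 4.99×10⁻³ Pa/m = 160468 m ≈ 160 km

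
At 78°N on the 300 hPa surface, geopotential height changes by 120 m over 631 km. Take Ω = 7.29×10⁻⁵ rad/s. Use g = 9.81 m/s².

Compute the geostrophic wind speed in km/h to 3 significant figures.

Coriolis parameter at 78°N:
f = 2Ω sin φ = 2 × 7.29×10⁻⁵ × sin 78° = 1.43×10⁻⁴ s⁻¹
Height gradient: |∂Z/∂n| = 120 m / 631000 m = 1.90×10⁻⁴
On a pressure surface, geostrophic balance gives V_g = (g/f)|∂Z/∂n|:
V_g = 9.81 × 1.90×10⁻⁴ / 1.43×10⁻⁴ = 13.1 m/s
Converting: 13.1 m/s × 3.6 = 47.1 km/h

47.1 km/h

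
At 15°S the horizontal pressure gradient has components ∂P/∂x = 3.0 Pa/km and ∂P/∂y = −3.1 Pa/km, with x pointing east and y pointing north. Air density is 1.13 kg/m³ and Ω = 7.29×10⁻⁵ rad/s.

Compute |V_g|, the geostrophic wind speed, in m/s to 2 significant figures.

100 m/s

Coriolis parameter at 15°S:
f = 2Ω sin φ = 2 × 7.29×10⁻⁵ × sin 15° = 3.77×10⁻⁵ s⁻¹
In the Southern Hemisphere f is negative: f = −3.77×10⁻⁵ s⁻¹.
Component geostrophic relations (x east, y north):
u_g = −(1/(fρ)) ∂P/∂y,  v_g = (1/(fρ)) ∂P/∂x
u_g = −(−3.1×10⁻³)/(−3.77×10⁻⁵ × 1.13) = −72.7 m/s;  v_g = (3.0×10⁻³)/(−3.77×10⁻⁵ × 1.13) = −70.4 m/s
|V_g| = √(u_g² + v_g²) = 101 m/s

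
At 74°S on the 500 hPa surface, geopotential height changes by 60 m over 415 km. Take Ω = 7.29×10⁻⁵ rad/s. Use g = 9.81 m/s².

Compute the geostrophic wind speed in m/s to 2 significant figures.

10 m/s

Coriolis parameter at 74°S:
f = 2Ω sin φ = 2 × 7.29×10⁻⁵ × sin 74° = 1.40×10⁻⁴ s⁻¹
Height gradient: |∂Z/∂n| = 60 m / 415000 m = 1.45×10⁻⁴
On a pressure surface, geostrophic balance gives V_g = (g/f)|∂Z/∂n|:
V_g = 9.81 × 1.45×10⁻⁴ / 1.40×10⁻⁴ = 10.1 m/s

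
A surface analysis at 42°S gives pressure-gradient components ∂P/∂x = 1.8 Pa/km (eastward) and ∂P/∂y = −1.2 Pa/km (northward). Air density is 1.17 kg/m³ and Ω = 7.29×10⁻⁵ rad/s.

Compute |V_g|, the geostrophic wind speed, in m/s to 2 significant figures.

19 m/s

Coriolis parameter at 42°S:
f = 2Ω sin φ = 2 × 7.29×10⁻⁵ × sin 42° = 9.76×10⁻⁵ s⁻¹
In the Southern Hemisphere f is negative: f = −9.76×10⁻⁵ s⁻¹.
Component geostrophic relations (x east, y north):
u_g = −(1/(fρ)) ∂P/∂y,  v_g = (1/(fρ)) ∂P/∂x
u_g = −(−1.2×10⁻³)/(−9.76×10⁻⁵ × 1.17) = −10.5 m/s;  v_g = (1.8×10⁻³)/(−9.76×10⁻⁵ × 1.17) = −15.8 m/s
|V_g| = √(u_g² + v_g²) = 19.0 m/s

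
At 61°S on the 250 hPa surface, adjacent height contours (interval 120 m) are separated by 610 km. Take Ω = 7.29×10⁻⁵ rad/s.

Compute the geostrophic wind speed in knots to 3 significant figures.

Coriolis parameter at 61°S:
f = 2Ω sin φ = 2 × 7.29×10⁻⁵ × sin 61° = 1.28×10⁻⁴ s⁻¹
Height gradient: |∂Z/∂n| = 120 m / 610000 m = 1.97×10⁻⁴
On a pressure surface, geostrophic balance gives V_g = (g/f)|∂Z/∂n|:
V_g = 9.81 × 1.97×10⁻⁴ / 1.28×10⁻⁴ = 15.1 m/s
Converting: 15.1 m/s × 1.944 = 29.4 knots

29.4 knots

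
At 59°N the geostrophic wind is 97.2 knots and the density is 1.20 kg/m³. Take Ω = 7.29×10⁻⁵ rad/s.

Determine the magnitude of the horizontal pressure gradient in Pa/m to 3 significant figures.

Coriolis parameter at 59°N:
f = 2Ω sin φ = 2 × 7.29×10⁻⁵ × sin 59° = 1.25×10⁻⁴ s⁻¹
Wind speed in SI: 97.2 knots = 50.0 m/s
Geostrophic balance rearranged: |∂P/∂n| = f ρ V_g
|∂P/∂n| = 1.25×10⁻⁴ × 1.20 × 50.0 = 7.50×10⁻³ Pa/m

7.50×10⁻³ Pa/m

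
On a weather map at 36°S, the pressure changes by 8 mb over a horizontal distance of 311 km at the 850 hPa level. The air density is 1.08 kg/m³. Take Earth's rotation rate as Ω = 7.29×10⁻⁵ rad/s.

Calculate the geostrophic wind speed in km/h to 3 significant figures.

Coriolis parameter at 36°S:
f = 2Ω sin φ = 2 × 7.29×10⁻⁵ × sin 36° = 8.57×10⁻⁵ s⁻¹
Pressure gradient: |∂P/∂n| = 800 Pa / 311000 m = 2.57×10⁻³ Pa/m
Geostrophic balance (pressure-gradient force = Coriolis force):
V_g = (1/(fρ)) |∂P/∂n| = 2.57×10⁻³ / (8.57×10⁻⁵ × 1.08) = 27.8 m/s
Converting: 27.8 m/s × 3.6 = 100 km/h

100 km/h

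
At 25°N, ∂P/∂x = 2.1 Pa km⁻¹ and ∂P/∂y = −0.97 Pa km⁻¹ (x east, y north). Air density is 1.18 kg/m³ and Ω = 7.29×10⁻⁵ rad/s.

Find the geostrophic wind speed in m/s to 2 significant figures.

32 m/s

Coriolis parameter at 25°N:
f = 2Ω sin φ = 2 × 7.29×10⁻⁵ × sin 25° = 6.16×10⁻⁵ s⁻¹
Component geostrophic relations (x east, y north):
u_g = −(1/(fρ)) ∂P/∂y,  v_g = (1/(fρ)) ∂P/∂x
u_g = −(−0.97×10⁻³)/(6.16×10⁻⁵ × 1.18) = 13.3 m/s;  v_g = (2.1×10⁻³)/(6.16×10⁻⁵ × 1.18) = 28.9 m/s
|V_g| = √(u_g² + v_g²) = 31.8 m/s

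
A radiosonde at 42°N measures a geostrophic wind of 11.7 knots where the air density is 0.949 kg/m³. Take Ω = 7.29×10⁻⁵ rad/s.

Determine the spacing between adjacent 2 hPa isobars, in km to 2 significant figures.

360 km

Coriolis parameter at 42°N:
f = 2Ω sin φ = 2 × 7.29×10⁻⁵ × sin 42° = 9.76×10⁻⁵ s⁻¹
Wind speed in SI: 11.7 knots = 6.02 m/s
Geostrophic balance rearranged: |∂P/∂n| = f ρ V_g
|∂P/∂n| = 9.76×10⁻⁵ × 0.949 × 6.02 = 5.57×10⁻⁴ Pa/m
Isobar spacing: Δn = ΔP/|∂P/∂n| = 200 Pa / 5.57×10⁻⁴ Pa/m = 358898 m ≈ 360 km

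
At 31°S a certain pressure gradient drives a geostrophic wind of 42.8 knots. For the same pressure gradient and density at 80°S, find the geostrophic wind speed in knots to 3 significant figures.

22.4 knots

With the same pressure gradient and density, V_g ∝ 1/f ∝ 1/sin φ.
V₂ = V₁ · sin φ₁ / sin φ₂ = 42.8 × sin 31° / sin 80°
V₂ = 42.8 × 0.5150/0.9848 = 22.4 knots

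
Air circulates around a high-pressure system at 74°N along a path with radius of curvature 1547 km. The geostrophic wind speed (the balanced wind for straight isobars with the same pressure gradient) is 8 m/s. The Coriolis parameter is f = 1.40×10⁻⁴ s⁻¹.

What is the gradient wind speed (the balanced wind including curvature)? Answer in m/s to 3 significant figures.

Around a high, pressure-gradient force acts outward with centrifugal, so Coriolis balances both:
fV = (1/ρ)|∂P/∂n| + V²/R  →  V² − fR·V + fR·V_g = 0
With fR = 1.40×10⁻⁴ × 1547×10³ m = 217 m/s:
V = [fR − √((fR)² − 4 fR V_g)]/2 = [217 − √(217² − 4×217×8)]/2 = 8.32 m/s
Supergeostrophic (V > V_g = 8 m/s), as expected around a high.

8.32 m/s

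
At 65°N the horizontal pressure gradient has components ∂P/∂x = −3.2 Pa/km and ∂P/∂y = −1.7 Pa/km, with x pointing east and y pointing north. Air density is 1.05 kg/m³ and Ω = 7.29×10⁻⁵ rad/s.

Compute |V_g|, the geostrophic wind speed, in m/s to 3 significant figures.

Coriolis parameter at 65°N:
f = 2Ω sin φ = 2 × 7.29×10⁻⁵ × sin 65° = 1.32×10⁻⁴ s⁻¹
Component geostrophic relations (x east, y north):
u_g = −(1/(fρ)) ∂P/∂y,  v_g = (1/(fρ)) ∂P/∂x
u_g = −(−1.7×10⁻³)/(1.32×10⁻⁴ × 1.05) = 12.3 m/s;  v_g = (−3.2×10⁻³)/(1.32×10⁻⁴ × 1.05) = −23.1 m/s
|V_g| = √(u_g² + v_g²) = 26.1 m/s

26.1 m/s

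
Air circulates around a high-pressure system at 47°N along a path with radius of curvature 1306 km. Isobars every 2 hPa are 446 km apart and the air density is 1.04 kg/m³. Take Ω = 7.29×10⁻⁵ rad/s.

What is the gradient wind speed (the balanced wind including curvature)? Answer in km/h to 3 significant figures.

15.0 km/h

Coriolis parameter at 47°N:
f = 2Ω sin φ = 2 × 7.29×10⁻⁵ × sin 47° = 1.07×10⁻⁴ s⁻¹
Pressure gradient: |∂P/∂n| = 200 Pa / 446000 m = 4.48×10⁻⁴ Pa/m
Geostrophic speed: V_g = |∂P/∂n|/(fρ) = 4.48×10⁻⁴/(1.07×10⁻⁴ × 1.04) = 4.04 m/s
Around a high, pressure-gradient force acts outward with centrifugal, so Coriolis balances both:
fV = (1/ρ)|∂P/∂n| + V²/R  →  V² − fR·V + fR·V_g = 0
With fR = 1.07×10⁻⁴ × 1306×10³ m = 139 m/s:
V = [fR − √((fR)² − 4 fR V_g)]/2 = [139 − √(139² − 4×139×4.04)]/2 = 4.17 m/s
Supergeostrophic (V > V_g = 4.04 m/s), as expected around a high.
Converting: 4.17 m/s × 3.6 = 15.0 km/h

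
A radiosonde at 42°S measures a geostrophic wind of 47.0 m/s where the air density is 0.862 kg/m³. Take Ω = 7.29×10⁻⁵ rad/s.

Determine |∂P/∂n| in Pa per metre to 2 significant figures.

Coriolis parameter at 42°S:
f = 2Ω sin φ = 2 × 7.29×10⁻⁵ × sin 42° = 9.76×10⁻⁵ s⁻¹
Geostrophic balance rearranged: |∂P/∂n| = f ρ V_g
|∂P/∂n| = 9.76×10⁻⁵ × 0.862 × 47.0 = 3.95×10⁻³ Pa/m

4.0×10⁻³ Pa/m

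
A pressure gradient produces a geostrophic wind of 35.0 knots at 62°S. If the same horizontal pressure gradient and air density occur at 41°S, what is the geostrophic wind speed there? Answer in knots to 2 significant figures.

47 knots

With the same pressure gradient and density, V_g ∝ 1/f ∝ 1/sin φ.
V₂ = V₁ · sin φ₁ / sin φ₂ = 35.0 × sin 62° / sin 41°
V₂ = 35.0 × 0.8829/0.6561 = 47 knots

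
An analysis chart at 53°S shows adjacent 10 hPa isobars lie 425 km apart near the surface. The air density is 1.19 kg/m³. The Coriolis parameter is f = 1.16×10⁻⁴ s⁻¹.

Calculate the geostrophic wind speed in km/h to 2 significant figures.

61 km/h

Pressure gradient: |∂P/∂n| = 1000 Pa / 425000 m = 2.35×10⁻³ Pa/m
Geostrophic balance (pressure-gradient force = Coriolis force):
V_g = (1/(fρ)) |∂P/∂n| = 2.35×10⁻³ / (1.16×10⁻⁴ × 1.19) = 17.0 m/s
Converting: 17.0 m/s × 3.6 = 61 km/h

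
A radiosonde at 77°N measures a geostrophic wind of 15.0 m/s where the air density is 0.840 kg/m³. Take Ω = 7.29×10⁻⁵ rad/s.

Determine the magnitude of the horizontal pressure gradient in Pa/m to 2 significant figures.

Coriolis parameter at 77°N:
f = 2Ω sin φ = 2 × 7.29×10⁻⁵ × sin 77° = 1.42×10⁻⁴ s⁻¹
Geostrophic balance rearranged: |∂P/∂n| = f ρ V_g
|∂P/∂n| = 1.42×10⁻⁴ × 0.840 × 15.0 = 1.79×10⁻³ Pa/m

1.8×10⁻³ Pa/m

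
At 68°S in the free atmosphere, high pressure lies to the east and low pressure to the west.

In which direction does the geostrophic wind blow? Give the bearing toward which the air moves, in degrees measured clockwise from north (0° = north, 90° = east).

The pressure-gradient force points toward the west (bearing 270°).
Geostrophic balance: in the Southern Hemisphere the Coriolis force deflects motion to the left, so the geostrophic wind blows 90° to the left of the pressure-gradient force (low pressure on the right).
Rotating 270° by 90° counterclockwise gives 180° — the wind blows toward the south.

180°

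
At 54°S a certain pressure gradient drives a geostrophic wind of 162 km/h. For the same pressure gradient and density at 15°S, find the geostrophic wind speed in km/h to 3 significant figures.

506 km/h

With the same pressure gradient and density, V_g ∝ 1/f ∝ 1/sin φ.
V₂ = V₁ · sin φ₁ / sin φ₂ = 162 × sin 54° / sin 15°
V₂ = 162 × 0.8090/0.2588 = 506 km/h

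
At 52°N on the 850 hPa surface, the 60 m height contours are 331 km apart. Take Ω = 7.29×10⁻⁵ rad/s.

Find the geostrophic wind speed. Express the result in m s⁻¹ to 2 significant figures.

15 m s⁻¹

Coriolis parameter at 52°N:
f = 2Ω sin φ = 2 × 7.29×10⁻⁵ × sin 52° = 1.15×10⁻⁴ s⁻¹
Height gradient: |∂Z/∂n| = 60 m / 331000 m = 1.81×10⁻⁴
On a pressure surface, geostrophic balance gives V_g = (g/f)|∂Z/∂n|:
V_g = 9.81 × 1.81×10⁻⁴ / 1.15×10⁻⁴ = 15.5 m/s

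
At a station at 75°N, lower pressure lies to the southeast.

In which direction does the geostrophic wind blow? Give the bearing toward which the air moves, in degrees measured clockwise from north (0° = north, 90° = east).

The pressure-gradient force points toward the southeast (bearing 135°).
Geostrophic balance: in the Northern Hemisphere the Coriolis force deflects motion to the right, so the geostrophic wind blows 90° to the right of the pressure-gradient force (low pressure on the left).
Rotating 135° by 90° clockwise gives 225° — the wind blows toward the southwest.

225°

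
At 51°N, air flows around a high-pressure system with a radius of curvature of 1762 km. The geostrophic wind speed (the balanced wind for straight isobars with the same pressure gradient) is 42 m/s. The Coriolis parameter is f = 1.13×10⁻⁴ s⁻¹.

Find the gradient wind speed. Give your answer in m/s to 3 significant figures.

60.2 m/s

Around a high, pressure-gradient force acts outward with centrifugal, so Coriolis balances both:
fV = (1/ρ)|∂P/∂n| + V²/R  →  V² − fR·V + fR·V_g = 0
With fR = 1.13×10⁻⁴ × 1762×10³ m = 199 m/s:
V = [fR − √((fR)² − 4 fR V_g)]/2 = [199 − √(199² − 4×199×42)]/2 = 60.2 m/s
Supergeostrophic (V > V_g = 42 m/s), as expected around a high.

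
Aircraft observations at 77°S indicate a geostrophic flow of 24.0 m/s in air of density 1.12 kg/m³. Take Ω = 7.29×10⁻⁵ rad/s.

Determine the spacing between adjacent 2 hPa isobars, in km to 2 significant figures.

52 km

Coriolis parameter at 77°S:
f = 2Ω sin φ = 2 × 7.29×10⁻⁵ × sin 77° = 1.42×10⁻⁴ s⁻¹
Geostrophic balance rearranged: |∂P/∂n| = f ρ V_g
|∂P/∂n| = 1.42×10⁻⁴ × 1.12 × 24.0 = 3.82×10⁻³ Pa/m
Isobar spacing: Δn = ΔP/|∂P/∂n| = 200 Pa / 3.82×10⁻³ Pa/m = 52374 m ≈ 52 km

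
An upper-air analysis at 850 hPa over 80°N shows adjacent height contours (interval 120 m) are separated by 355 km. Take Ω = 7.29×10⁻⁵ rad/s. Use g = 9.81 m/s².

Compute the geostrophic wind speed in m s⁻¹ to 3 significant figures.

Coriolis parameter at 80°N:
f = 2Ω sin φ = 2 × 7.29×10⁻⁵ × sin 80° = 1.44×10⁻⁴ s⁻¹
Height gradient: |∂Z/∂n| = 120 m / 355000 m = 3.38×10⁻⁴
On a pressure surface, geostrophic balance gives V_g = (g/f)|∂Z/∂n|:
V_g = 9.81 × 3.38×10⁻⁴ / 1.44×10⁻⁴ = 23.1 m/s

23.1 m s⁻¹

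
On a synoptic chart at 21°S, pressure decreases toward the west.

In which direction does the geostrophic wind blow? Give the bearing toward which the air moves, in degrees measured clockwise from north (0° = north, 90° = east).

180°

The pressure-gradient force points toward the west (bearing 270°).
Geostrophic balance: in the Southern Hemisphere the Coriolis force deflects motion to the left, so the geostrophic wind blows 90° to the left of the pressure-gradient force (low pressure on the right).
Rotating 270° by 90° counterclockwise gives 180° — the wind blows toward the south.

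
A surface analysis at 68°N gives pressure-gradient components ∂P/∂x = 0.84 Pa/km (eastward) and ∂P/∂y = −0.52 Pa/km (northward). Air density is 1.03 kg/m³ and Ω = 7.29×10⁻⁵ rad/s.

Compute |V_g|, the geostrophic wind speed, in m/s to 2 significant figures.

7.1 m/s

Coriolis parameter at 68°N:
f = 2Ω sin φ = 2 × 7.29×10⁻⁵ × sin 68° = 1.35×10⁻⁴ s⁻¹
Component geostrophic relations (x east, y north):
u_g = −(1/(fρ)) ∂P/∂y,  v_g = (1/(fρ)) ∂P/∂x
u_g = −(−0.52×10⁻³)/(1.35×10⁻⁴ × 1.03) = 3.73 m/s;  v_g = (0.84×10⁻³)/(1.35×10⁻⁴ × 1.03) = 6.03 m/s
|V_g| = √(u_g² + v_g²) = 7.10 m/s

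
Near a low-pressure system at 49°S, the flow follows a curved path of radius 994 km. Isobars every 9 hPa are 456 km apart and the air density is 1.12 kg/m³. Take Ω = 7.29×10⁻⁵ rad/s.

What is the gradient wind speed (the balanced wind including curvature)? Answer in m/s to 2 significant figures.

14 m/s

Coriolis parameter at 49°S:
f = 2Ω sin φ = 2 × 7.29×10⁻⁵ × sin 49° = 1.10×10⁻⁴ s⁻¹
Pressure gradient: |∂P/∂n| = 900 Pa / 456000 m = 1.97×10⁻³ Pa/m
Geostrophic speed: V_g = |∂P/∂n|/(fρ) = 1.97×10⁻³/(1.10×10⁻⁴ × 1.12) = 16.0 m/s
Around a low, centrifugal force acts outward with Coriolis, so pressure-gradient force balances both:
(1/ρ)|∂P/∂n| = fV + V²/R  →  V² + fR·V − fR·V_g = 0
With fR = 1.10×10⁻⁴ × 994×10³ m = 109 m/s:
V = [−fR + √((fR)² + 4 fR V_g)]/2 = [−109 + √(109² + 4×109×16)]/2 = 14.2 m/s
Subgeostrophic (V < V_g = 16 m/s), as expected around a low.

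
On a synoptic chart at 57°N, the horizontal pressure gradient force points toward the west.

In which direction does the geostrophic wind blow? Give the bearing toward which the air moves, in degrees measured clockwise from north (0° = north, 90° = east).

000°

The pressure-gradient force points toward the west (bearing 270°).
Geostrophic balance: in the Northern Hemisphere the Coriolis force deflects motion to the right, so the geostrophic wind blows 90° to the right of the pressure-gradient force (low pressure on the left).
Rotating 270° by 90° clockwise gives 000° — the wind blows toward the north.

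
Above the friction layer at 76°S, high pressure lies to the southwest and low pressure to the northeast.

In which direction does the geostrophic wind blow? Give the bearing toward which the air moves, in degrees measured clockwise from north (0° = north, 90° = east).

The pressure-gradient force points toward the northeast (bearing 045°).
Geostrophic balance: in the Southern Hemisphere the Coriolis force deflects motion to the left, so the geostrophic wind blows 90° to the left of the pressure-gradient force (low pressure on the right).
Rotating 045° by 90° counterclockwise gives 315° — the wind blows toward the northwest.

315°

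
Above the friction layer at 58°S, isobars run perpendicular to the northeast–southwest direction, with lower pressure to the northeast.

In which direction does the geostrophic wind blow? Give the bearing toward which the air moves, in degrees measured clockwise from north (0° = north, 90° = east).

The pressure-gradient force points toward the northeast (bearing 045°).
Geostrophic balance: in the Southern Hemisphere the Coriolis force deflects motion to the left, so the geostrophic wind blows 90° to the left of the pressure-gradient force (low pressure on the right).
Rotating 045° by 90° counterclockwise gives 315° — the wind blows toward the northwest.

315°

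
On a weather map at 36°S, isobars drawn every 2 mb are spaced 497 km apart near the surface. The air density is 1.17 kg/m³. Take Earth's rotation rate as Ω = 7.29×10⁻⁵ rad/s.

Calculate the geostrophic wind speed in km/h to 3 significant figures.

14.4 km/h

Coriolis parameter at 36°S:
f = 2Ω sin φ = 2 × 7.29×10⁻⁵ × sin 36° = 8.57×10⁻⁵ s⁻¹
Pressure gradient: |∂P/∂n| = 200 Pa / 497000 m = 4.02×10⁻⁴ Pa/m
Geostrophic balance (pressure-gradient force = Coriolis force):
V_g = (1/(fρ)) |∂P/∂n| = 4.02×10⁻⁴ / (8.57×10⁻⁵ × 1.17) = 4.01 m/s
Converting: 4.01 m/s × 3.6 = 14.4 km/h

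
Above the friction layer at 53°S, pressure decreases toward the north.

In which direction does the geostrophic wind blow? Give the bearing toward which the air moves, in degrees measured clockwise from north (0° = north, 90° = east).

The pressure-gradient force points toward the north (bearing 000°).
Geostrophic balance: in the Southern Hemisphere the Coriolis force deflects motion to the left, so the geostrophic wind blows 90° to the left of the pressure-gradient force (low pressure on the right).
Rotating 000° by 90° counterclockwise gives 270° — the wind blows toward the west.

270°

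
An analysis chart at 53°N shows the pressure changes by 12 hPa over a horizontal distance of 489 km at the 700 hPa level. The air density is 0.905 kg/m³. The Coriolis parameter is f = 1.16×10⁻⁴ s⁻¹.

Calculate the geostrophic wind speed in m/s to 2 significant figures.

Pressure gradient: |∂P/∂n| = 1200 Pa / 489000 m = 2.45×10⁻³ Pa/m
Geostrophic balance (pressure-gradient force = Coriolis force):
V_g = (1/(fρ)) |∂P/∂n| = 2.45×10⁻³ / (1.16×10⁻⁴ × 0.905) = 23.4 m/s

23 m/s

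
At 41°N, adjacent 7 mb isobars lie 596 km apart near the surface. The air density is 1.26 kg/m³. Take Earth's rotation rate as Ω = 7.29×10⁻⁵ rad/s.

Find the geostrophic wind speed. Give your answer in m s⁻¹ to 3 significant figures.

9.74 m s⁻¹

Coriolis parameter at 41°N:
f = 2Ω sin φ = 2 × 7.29×10⁻⁵ × sin 41° = 9.57×10⁻⁵ s⁻¹
Pressure gradient: |∂P/∂n| = 700 Pa / 596000 m = 1.17×10⁻³ Pa/m
Geostrophic balance (pressure-gradient force = Coriolis force):
V_g = (1/(fρ)) |∂P/∂n| = 1.17×10⁻³ / (9.57×10⁻⁵ × 1.26) = 9.74 m/s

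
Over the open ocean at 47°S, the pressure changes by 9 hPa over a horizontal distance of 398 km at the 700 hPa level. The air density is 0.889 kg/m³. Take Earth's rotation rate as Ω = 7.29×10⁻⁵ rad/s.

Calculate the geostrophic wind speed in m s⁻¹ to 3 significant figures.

Coriolis parameter at 47°S:
f = 2Ω sin φ = 2 × 7.29×10⁻⁵ × sin 47° = 1.07×10⁻⁴ s⁻¹
Pressure gradient: |∂P/∂n| = 900 Pa / 398000 m = 2.26×10⁻³ Pa/m
Geostrophic balance (pressure-gradient force = Coriolis force):
V_g = (1/(fρ)) |∂P/∂n| = 2.26×10⁻³ / (1.07×10⁻⁴ × 0.889) = 23.9 m/s

23.9 m s⁻¹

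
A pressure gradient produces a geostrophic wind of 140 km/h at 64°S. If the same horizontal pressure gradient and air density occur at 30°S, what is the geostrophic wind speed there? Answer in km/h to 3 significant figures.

252 km/h

With the same pressure gradient and density, V_g ∝ 1/f ∝ 1/sin φ.
V₂ = V₁ · sin φ₁ / sin φ₂ = 140 × sin 64° / sin 30°
V₂ = 140 × 0.8988/0.5000 = 252 km/h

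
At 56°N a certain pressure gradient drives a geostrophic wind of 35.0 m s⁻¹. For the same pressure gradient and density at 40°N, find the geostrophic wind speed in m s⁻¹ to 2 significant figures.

45 m s⁻¹

With the same pressure gradient and density, V_g ∝ 1/f ∝ 1/sin φ.
V₂ = V₁ · sin φ₁ / sin φ₂ = 35.0 × sin 56° / sin 40°
V₂ = 35.0 × 0.8290/0.6428 = 45 m s⁻¹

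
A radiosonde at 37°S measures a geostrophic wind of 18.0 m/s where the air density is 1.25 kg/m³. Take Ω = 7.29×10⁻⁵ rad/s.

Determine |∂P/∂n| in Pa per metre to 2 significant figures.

2.0×10⁻³ Pa/m

Coriolis parameter at 37°S:
f = 2Ω sin φ = 2 × 7.29×10⁻⁵ × sin 37° = 8.77×10⁻⁵ s⁻¹
Geostrophic balance rearranged: |∂P/∂n| = f ρ V_g
|∂P/∂n| = 8.77×10⁻⁵ × 1.25 × 18.0 = 1.97×10⁻³ Pa/m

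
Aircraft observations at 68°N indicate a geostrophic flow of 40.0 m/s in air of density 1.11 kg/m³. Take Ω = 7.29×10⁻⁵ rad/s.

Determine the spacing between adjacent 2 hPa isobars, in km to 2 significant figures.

Coriolis parameter at 68°N:
f = 2Ω sin φ = 2 × 7.29×10⁻⁵ × sin 68° = 1.35×10⁻⁴ s⁻¹
Geostrophic balance rearranged: |∂P/∂n| = f ρ V_g
|∂P/∂n| = 1.35×10⁻⁴ × 1.11 × 40.0 = 6.00×10⁻³ Pa/m
Isobar spacing: Δn = ΔP/|∂P/∂n| = 200 Pa / 6.00×10⁻³ Pa/m = 33321 m ≈ 33 km

33 km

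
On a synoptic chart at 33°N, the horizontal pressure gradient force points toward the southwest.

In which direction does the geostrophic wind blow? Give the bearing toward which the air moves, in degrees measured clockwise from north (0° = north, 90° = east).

315°

The pressure-gradient force points toward the southwest (bearing 225°).
Geostrophic balance: in the Northern Hemisphere the Coriolis force deflects motion to the right, so the geostrophic wind blows 90° to the right of the pressure-gradient force (low pressure on the left).
Rotating 225° by 90° clockwise gives 315° — the wind blows toward the northwest.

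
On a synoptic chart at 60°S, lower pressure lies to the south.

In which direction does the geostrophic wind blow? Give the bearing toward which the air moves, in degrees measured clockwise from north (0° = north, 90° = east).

090°

The pressure-gradient force points toward the south (bearing 180°).
Geostrophic balance: in the Southern Hemisphere the Coriolis force deflects motion to the left, so the geostrophic wind blows 90° to the left of the pressure-gradient force (low pressure on the right).
Rotating 180° by 90° counterclockwise gives 090° — the wind blows toward the east.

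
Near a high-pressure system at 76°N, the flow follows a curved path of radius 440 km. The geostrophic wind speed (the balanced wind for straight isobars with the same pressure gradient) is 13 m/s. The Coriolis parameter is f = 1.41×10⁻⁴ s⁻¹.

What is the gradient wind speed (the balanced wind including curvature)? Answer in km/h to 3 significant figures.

Around a high, pressure-gradient force acts outward with centrifugal, so Coriolis balances both:
fV = (1/ρ)|∂P/∂n| + V²/R  →  V² − fR·V + fR·V_g = 0
With fR = 1.41×10⁻⁴ × 440×10³ m = 62.0 m/s:
V = [fR − √((fR)² − 4 fR V_g)]/2 = [62.0 − √(62.0² − 4×62.0×13)]/2 = 18.5 m/s
Supergeostrophic (V > V_g = 13 m/s), as expected around a high.
Converting: 18.5 m/s × 3.6 = 66.7 km/h

66.7 km/h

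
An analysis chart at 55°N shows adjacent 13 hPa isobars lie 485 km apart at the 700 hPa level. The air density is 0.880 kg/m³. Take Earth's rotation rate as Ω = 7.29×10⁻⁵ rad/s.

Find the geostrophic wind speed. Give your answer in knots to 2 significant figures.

Coriolis parameter at 55°N:
f = 2Ω sin φ = 2 × 7.29×10⁻⁵ × sin 55° = 1.19×10⁻⁴ s⁻¹
Pressure gradient: |∂P/∂n| = 1300 Pa / 485000 m = 2.68×10⁻³ Pa/m
Geostrophic balance (pressure-gradient force = Coriolis force):
V_g = (1/(fρ)) |∂P/∂n| = 2.68×10⁻³ / (1.19×10⁻⁴ × 0.880) = 25.5 m/s
Converting: 25.5 m/s × 1.944 = 50 knots

50 knots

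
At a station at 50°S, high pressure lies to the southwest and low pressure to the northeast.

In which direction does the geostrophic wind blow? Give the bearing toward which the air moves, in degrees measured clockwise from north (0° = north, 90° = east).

315°

The pressure-gradient force points toward the northeast (bearing 045°).
Geostrophic balance: in the Southern Hemisphere the Coriolis force deflects motion to the left, so the geostrophic wind blows 90° to the left of the pressure-gradient force (low pressure on the right).
Rotating 045° by 90° counterclockwise gives 315° — the wind blows toward the northwest.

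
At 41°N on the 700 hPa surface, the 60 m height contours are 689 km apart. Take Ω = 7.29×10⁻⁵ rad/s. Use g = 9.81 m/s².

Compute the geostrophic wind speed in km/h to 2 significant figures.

32 km/h

Coriolis parameter at 41°N:
f = 2Ω sin φ = 2 × 7.29×10⁻⁵ × sin 41° = 9.57×10⁻⁵ s⁻¹
Height gradient: |∂Z/∂n| = 60 m / 689000 m = 8.71×10⁻⁵
On a pressure surface, geostrophic balance gives V_g = (g/f)|∂Z/∂n|:
V_g = 9.81 × 8.71×10⁻⁵ / 9.57×10⁻⁵ = 8.93 m/s
Converting: 8.93 m/s × 3.6 = 32 km/h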